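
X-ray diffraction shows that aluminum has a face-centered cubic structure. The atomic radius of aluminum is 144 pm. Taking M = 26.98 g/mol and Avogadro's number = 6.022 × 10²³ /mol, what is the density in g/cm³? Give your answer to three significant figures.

2.65 g/cm³

In an FCC lattice, atoms touch along the face diagonal, so √2·a = 4r, giving a = 407.3 pm = 4.073 × 10^-8 cm.
With Z = 4, ρ = Z·M/(N_A·a³) = 4 × 26.98 / (6.022 × 10²³ × 6.757 × 10^-23) = 2.652 g/cm³.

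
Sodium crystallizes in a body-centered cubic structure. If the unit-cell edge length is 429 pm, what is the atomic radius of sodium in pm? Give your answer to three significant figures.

In a BCC lattice, atoms touch along the body diagonal, so √3·a = 4r.
r = √3·a/4 = 1.7321 × 429 / 4 = 186 pm.

186 pm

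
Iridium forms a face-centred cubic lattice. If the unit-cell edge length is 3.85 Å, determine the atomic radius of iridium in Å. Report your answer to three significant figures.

In an FCC lattice, atoms touch along the face diagonal, so √2·a = 4r.
r = √2·a/4 = 1.4142 × 3.85 / 4 = 1.36 Å.

1.36 Å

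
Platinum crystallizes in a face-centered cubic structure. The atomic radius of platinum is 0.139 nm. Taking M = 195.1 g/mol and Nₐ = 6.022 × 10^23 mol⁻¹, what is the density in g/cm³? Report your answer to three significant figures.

21.3 g/cm³

In an FCC lattice, atoms touch along the face diagonal, so √2·a = 4r, giving a = 0.3932 nm = 3.932 × 10^-8 cm.
With Z = 4, ρ = Z·M/(N_A·a³) = 4 × 195.1 / (6.022 × 10²³ × 6.077 × 10^-23) = 21.33 g/cm³.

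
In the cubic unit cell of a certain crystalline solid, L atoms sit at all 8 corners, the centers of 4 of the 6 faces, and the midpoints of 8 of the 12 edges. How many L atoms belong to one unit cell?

5

Corner atoms are shared by 8 cells (1/8 each), face atoms by 2 (1/2 each), edge atoms by 4 (1/4 each).
Net atoms = 8 × 1/8 + 4 × 1/2 + 8 × 1/4 = 1 + 2 + 2 = 5.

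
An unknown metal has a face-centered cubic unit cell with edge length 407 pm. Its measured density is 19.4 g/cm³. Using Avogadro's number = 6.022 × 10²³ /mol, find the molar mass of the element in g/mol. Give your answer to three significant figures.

An FCC cell has Z = 4 atoms; a = 4.070 × 10^-8 cm.
M = ρ·N_A·a³/Z = 19.4 × 6.022 × 10²³ × 6.742 × 10^-23 / 4 = 197 g/mol.

197 g/mol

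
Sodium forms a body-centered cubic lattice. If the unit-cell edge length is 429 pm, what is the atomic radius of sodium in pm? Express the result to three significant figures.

186 pm

In a BCC lattice, atoms touch along the body diagonal, so √3·a = 4r.
r = √3·a/4 = 1.7321 × 429 / 4 = 186 pm.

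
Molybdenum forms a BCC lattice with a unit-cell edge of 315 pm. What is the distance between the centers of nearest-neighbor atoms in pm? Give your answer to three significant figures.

In a BCC structure, atoms touch along the body diagonal, so √3·a = 4r; the nearest-neighbor distance equals 2r = 0.8660·a.
d = 0.8660 × 315 = 273 pm.

273 pm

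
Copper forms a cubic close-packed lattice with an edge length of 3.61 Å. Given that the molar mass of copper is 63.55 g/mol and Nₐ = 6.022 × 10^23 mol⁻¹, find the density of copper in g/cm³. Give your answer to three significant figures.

An FCC unit cell contains Z = 4 atoms.
Cell volume: a³ = (3.61 Å)³ = (3.610 × 10^-8 cm)³ = 4.705 × 10^-23 cm³.
ρ = Z·M/(N_A·a³) = 4 × 63.55 / (6.022 × 10²³ × 4.705 × 10^-23) = 8.972 g/cm³.

8.97 g/cm³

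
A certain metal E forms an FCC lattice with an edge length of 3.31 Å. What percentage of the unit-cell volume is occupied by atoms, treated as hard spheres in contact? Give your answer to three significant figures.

In an FCC lattice atoms touch along the face diagonal, so √2·a = 4r, so r = 0.3536a = 1.170 Å.
Packing fraction = Z·(4/3)πr³ / a³ = 4 × (4/3)π × (1.170)³ / (3.31)³ = 0.7405 = 74.0%.

74.0%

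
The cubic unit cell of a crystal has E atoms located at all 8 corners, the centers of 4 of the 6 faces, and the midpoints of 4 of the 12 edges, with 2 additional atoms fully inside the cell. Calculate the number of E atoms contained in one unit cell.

Corner atoms are shared by 8 cells (1/8 each), face atoms by 2 (1/2 each), edge atoms by 4 (1/4 each), interior atoms are unshared.
Net atoms = 8 × 1/8 + 4 × 1/2 + 4 × 1/4 + 2 = 1 + 2 + 1 + 2 = 6.

6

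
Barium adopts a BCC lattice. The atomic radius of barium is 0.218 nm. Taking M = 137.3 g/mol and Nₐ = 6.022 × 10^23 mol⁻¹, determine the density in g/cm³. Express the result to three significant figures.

In a BCC lattice, atoms touch along the body diagonal, so √3·a = 4r, giving a = 0.5034 nm = 5.034 × 10^-8 cm.
With Z = 2, ρ = Z·M/(N_A·a³) = 2 × 137.3 / (6.022 × 10²³ × 1.276 × 10^-22) = 3.573 g/cm³.

3.57 g/cm³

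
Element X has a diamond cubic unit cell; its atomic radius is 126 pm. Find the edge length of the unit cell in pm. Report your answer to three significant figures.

In a diamond cubic lattice, nearest neighbors lie along the body diagonal with √3·a = 8r.
a = 8r/√3 = 8 × 126 / 1.7321 = 582 pm.

582 pm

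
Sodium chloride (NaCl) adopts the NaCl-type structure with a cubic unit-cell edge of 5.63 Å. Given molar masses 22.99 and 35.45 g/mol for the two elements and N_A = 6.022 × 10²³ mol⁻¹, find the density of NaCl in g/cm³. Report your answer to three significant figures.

2.18 g/cm³

The NaCl-type structure contains Z = 4 formula units per cell; M(NaCl) = 22.99 + 35.45 = 58.44 g/mol.
a³ = (5.630 × 10^-8 cm)³ = 1.785 × 10^-22 cm³.
ρ = 4 × 58.44 / (6.022 × 10²³ × 1.785 × 10^-22) = 2.175 g/cm³.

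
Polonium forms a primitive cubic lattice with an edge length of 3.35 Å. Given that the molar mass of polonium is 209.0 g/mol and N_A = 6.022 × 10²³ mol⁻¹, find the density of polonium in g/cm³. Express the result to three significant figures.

9.23 g/cm³

A simple cubic unit cell contains Z = 1 atom.
Cell volume: a³ = (3.35 Å)³ = (3.350 × 10^-8 cm)³ = 3.760 × 10^-23 cm³.
ρ = Z·M/(N_A·a³) = 1 × 209.0 / (6.022 × 10²³ × 3.760 × 10^-23) = 9.231 g/cm³.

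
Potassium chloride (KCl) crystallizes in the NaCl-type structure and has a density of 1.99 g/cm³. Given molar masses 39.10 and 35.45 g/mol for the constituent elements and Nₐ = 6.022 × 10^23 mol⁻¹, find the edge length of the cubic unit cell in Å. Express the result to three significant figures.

6.29 Å

M(KCl) = 74.55 g/mol; Z = 4 formula units per cell.
a³ = Z·M/(N_A·ρ) = 4 × 74.55 / (6.022 × 10²³ × 1.99) = 2.488 × 10^-22 cm³, so a = 6.290 × 10^-8 cm = 6.29 Å.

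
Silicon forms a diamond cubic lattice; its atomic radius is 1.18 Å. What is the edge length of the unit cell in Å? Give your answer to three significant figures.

5.45 Å

In a diamond cubic lattice, nearest neighbors lie along the body diagonal with √3·a = 8r.
a = 8r/√3 = 8 × 1.18 / 1.7321 = 5.45 Å.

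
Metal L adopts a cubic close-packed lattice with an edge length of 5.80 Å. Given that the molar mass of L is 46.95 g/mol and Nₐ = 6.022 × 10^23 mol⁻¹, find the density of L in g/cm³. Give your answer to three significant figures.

1.60 g/cm³

An FCC unit cell contains Z = 4 atoms.
Cell volume: a³ = (5.80 Å)³ = (5.800 × 10^-8 cm)³ = 1.951 × 10^-22 cm³.
ρ = Z·M/(N_A·a³) = 4 × 46.95 / (6.022 × 10²³ × 1.951 × 10^-22) = 1.598 g/cm³.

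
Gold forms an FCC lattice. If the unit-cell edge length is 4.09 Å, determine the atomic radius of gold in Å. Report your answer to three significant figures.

1.45 Å

In an FCC lattice, atoms touch along the face diagonal, so √2·a = 4r.
r = √2·a/4 = 1.4142 × 4.09 / 4 = 1.45 Å.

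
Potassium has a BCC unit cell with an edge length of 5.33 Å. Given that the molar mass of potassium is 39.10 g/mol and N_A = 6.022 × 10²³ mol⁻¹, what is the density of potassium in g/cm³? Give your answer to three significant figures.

A BCC unit cell contains Z = 2 atoms.
Cell volume: a³ = (5.33 Å)³ = (5.330 × 10^-8 cm)³ = 1.514 × 10^-22 cm³.
ρ = Z·M/(N_A·a³) = 2 × 39.10 / (6.022 × 10²³ × 1.514 × 10^-22) = 0.8576 g/cm³.

0.858 g/cm³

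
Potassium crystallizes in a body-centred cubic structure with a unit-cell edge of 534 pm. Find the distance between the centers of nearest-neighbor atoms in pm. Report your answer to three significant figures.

In a BCC structure, atoms touch along the body diagonal, so √3·a = 4r; the nearest-neighbor distance equals 2r = 0.8660·a.
d = 0.8660 × 534 = 462 pm.

462 pm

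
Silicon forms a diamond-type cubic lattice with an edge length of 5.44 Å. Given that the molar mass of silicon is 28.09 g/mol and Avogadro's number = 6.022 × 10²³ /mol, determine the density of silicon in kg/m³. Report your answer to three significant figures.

2320 kg/m³

A diamond cubic unit cell contains Z = 8 atoms.
Cell volume: a³ = (5.44 Å)³ = (5.440 × 10^-8 cm)³ = 1.610 × 10^-22 cm³.
ρ = Z·M/(N_A·a³) = 8 × 28.09 / (6.022 × 10²³ × 1.610 × 10^-22) = 2.318 g/cm³ = 2320 kg/m³.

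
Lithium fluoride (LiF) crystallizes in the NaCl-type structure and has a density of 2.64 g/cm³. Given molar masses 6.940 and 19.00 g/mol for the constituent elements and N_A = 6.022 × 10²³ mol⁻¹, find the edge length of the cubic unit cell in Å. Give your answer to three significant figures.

M(LiF) = 25.94 g/mol; Z = 4 formula units per cell.
a³ = Z·M/(N_A·ρ) = 4 × 25.94 / (6.022 × 10²³ × 2.64) = 6.527 × 10^-23 cm³, so a = 4.026 × 10^-8 cm = 4.03 Å.

4.03 Å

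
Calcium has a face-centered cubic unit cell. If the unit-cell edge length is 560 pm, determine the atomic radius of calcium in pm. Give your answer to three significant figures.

In an FCC lattice, atoms touch along the face diagonal, so √2·a = 4r.
r = √2·a/4 = 1.4142 × 560 / 4 = 198 pm.

198 pm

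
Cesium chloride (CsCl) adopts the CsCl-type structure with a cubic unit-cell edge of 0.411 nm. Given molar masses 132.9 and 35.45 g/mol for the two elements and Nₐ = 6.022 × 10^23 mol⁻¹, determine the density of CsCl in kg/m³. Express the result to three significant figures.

The CsCl-type structure contains Z = 1 formula unit per cell; M(CsCl) = 132.9 + 35.45 = 168.35 g/mol.
a³ = (4.110 × 10^-8 cm)³ = 6.943 × 10^-23 cm³.
ρ = 1 × 168.35 / (6.022 × 10²³ × 6.943 × 10^-23) = 4.027 g/cm³ = 4030 kg/m³.

4030 kg/m³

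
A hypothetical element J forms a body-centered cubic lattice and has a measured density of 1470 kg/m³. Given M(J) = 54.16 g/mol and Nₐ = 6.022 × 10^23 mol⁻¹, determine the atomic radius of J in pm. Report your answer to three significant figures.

215 pm

For a BCC cell (Z = 2), a³ = Z·M/(N_A·ρ) = 2 × 54.16 / (6.022 × 10²³ × 1.470) = 1.224 × 10^-22 cm³, so a = 4.965 × 10^-8 cm = 496.5 pm.
Atoms touch along the body diagonal, so √3·a = 4r, so r = 0.4330 × a = 215 pm.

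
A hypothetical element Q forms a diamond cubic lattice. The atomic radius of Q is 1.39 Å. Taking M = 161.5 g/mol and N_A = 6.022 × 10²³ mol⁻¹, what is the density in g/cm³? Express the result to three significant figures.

In a diamond cubic lattice, nearest neighbors lie along the body diagonal with √3·a = 8r, giving a = 6.420 Å = 6.420 × 10^-8 cm.
With Z = 8, ρ = Z·M/(N_A·a³) = 8 × 161.5 / (6.022 × 10²³ × 2.646 × 10^-22) = 8.108 g/cm³.

8.11 g/cm³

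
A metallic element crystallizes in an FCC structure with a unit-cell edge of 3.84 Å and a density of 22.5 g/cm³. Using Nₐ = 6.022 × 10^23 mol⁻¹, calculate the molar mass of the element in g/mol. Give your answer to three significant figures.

An FCC cell has Z = 4 atoms; a = 3.840 × 10^-8 cm.
M = ρ·N_A·a³/Z = 22.5 × 6.022 × 10²³ × 5.662 × 10^-23 / 4 = 192 g/mol.

192 g/mol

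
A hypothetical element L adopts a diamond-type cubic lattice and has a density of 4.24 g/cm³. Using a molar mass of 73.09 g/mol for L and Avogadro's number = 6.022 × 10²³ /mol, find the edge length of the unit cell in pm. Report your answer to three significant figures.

With Z = 8 atoms per diamond cubic cell, a³ = Z·M/(N_A·ρ) = 8 × 73.09 / (6.022 × 10²³ × 4.240 g/cm³) = 2.290 × 10^-22 cm³.
a = (2.290 × 10^-22)^(1/3) = 6.118 × 10^-8 cm = 612 pm.

612 pm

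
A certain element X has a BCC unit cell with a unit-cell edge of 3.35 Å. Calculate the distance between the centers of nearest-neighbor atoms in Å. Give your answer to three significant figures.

2.90 Å

In a BCC structure, atoms touch along the body diagonal, so √3·a = 4r; the nearest-neighbor distance equals 2r = 0.8660·a.
d = 0.8660 × 3.35 = 2.90 Å.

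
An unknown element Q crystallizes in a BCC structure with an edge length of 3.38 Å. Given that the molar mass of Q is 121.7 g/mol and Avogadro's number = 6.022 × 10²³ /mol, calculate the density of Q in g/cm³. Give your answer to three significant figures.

A BCC unit cell contains Z = 2 atoms.
Cell volume: a³ = (3.38 Å)³ = (3.380 × 10^-8 cm)³ = 3.861 × 10^-23 cm³.
ρ = Z·M/(N_A·a³) = 2 × 121.7 / (6.022 × 10²³ × 3.861 × 10^-23) = 10.47 g/cm³.

10.5 g/cm³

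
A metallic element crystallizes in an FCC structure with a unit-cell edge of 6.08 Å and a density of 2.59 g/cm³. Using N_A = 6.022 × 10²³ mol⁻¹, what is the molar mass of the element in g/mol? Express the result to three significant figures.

87.6 g/mol

An FCC cell has Z = 4 atoms; a = 6.080 × 10^-8 cm.
M = ρ·N_A·a³/Z = 2.59 × 6.022 × 10²³ × 2.248 × 10^-22 / 4 = 87.6 g/mol.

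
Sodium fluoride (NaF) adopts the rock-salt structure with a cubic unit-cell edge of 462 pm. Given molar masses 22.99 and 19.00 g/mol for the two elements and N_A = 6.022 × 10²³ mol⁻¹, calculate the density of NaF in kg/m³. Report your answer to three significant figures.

The rock-salt structure contains Z = 4 formula units per cell; M(NaF) = 22.99 + 19.00 = 41.99 g/mol.
a³ = (4.620 × 10^-8 cm)³ = 9.861 × 10^-23 cm³.
ρ = 4 × 41.99 / (6.022 × 10²³ × 9.861 × 10^-23) = 2.828 g/cm³ = 2830 kg/m³.

2830 kg/m³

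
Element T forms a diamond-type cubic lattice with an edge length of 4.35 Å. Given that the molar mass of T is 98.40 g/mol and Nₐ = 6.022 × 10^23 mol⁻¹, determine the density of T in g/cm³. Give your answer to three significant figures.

A diamond cubic unit cell contains Z = 8 atoms.
Cell volume: a³ = (4.35 Å)³ = (4.350 × 10^-8 cm)³ = 8.231 × 10^-23 cm³.
ρ = Z·M/(N_A·a³) = 8 × 98.40 / (6.022 × 10²³ × 8.231 × 10^-23) = 15.88 g/cm³.

15.9 g/cm³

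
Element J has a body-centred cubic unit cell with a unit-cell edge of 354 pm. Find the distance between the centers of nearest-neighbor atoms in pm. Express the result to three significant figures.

307 pm

In a BCC structure, atoms touch along the body diagonal, so √3·a = 4r; the nearest-neighbor distance equals 2r = 0.8660·a.
d = 0.8660 × 354 = 307 pm.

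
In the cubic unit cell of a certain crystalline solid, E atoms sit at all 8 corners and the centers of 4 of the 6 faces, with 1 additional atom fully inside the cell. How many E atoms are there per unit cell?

Corner atoms are shared by 8 cells (1/8 each), face atoms by 2 (1/2 each), interior atoms are unshared.
Net atoms = 8 × 1/8 + 4 × 1/2 + 1 = 1 + 2 + 1 = 4.

4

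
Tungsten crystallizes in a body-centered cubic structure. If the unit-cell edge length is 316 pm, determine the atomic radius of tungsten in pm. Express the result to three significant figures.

137 pm

In a BCC lattice, atoms touch along the body diagonal, so √3·a = 4r.
r = √3·a/4 = 1.7321 × 316 / 4 = 137 pm.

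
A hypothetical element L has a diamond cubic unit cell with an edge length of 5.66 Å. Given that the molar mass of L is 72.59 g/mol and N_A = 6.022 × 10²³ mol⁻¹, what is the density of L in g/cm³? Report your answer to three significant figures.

5.32 g/cm³

A diamond cubic unit cell contains Z = 8 atoms.
Cell volume: a³ = (5.66 Å)³ = (5.660 × 10^-8 cm)³ = 1.813 × 10^-22 cm³.
ρ = Z·M/(N_A·a³) = 8 × 72.59 / (6.022 × 10²³ × 1.813 × 10^-22) = 5.318 g/cm³.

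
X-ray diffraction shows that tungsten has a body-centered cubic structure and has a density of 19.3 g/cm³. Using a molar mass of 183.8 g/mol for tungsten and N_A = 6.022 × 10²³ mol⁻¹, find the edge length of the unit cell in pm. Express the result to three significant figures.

With Z = 2 atoms per BCC cell, a³ = Z·M/(N_A·ρ) = 2 × 183.8 / (6.022 × 10²³ × 19.30 g/cm³) = 3.163 × 10^-23 cm³.
a = (3.163 × 10^-23)^(1/3) = 3.162 × 10^-8 cm = 316 pm.

316 pm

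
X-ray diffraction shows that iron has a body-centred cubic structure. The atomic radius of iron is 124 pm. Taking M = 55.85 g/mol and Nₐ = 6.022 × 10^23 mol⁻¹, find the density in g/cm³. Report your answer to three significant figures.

7.90 g/cm³

In a BCC lattice, atoms touch along the body diagonal, so √3·a = 4r, giving a = 286.4 pm = 2.864 × 10^-8 cm.
With Z = 2, ρ = Z·M/(N_A·a³) = 2 × 55.85 / (6.022 × 10²³ × 2.348 × 10^-23) = 7.899 g/cm³.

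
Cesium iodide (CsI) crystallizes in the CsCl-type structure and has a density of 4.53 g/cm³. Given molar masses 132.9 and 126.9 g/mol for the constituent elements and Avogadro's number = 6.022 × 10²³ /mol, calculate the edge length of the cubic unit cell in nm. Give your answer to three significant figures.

0.457 nm

M(CsI) = 259.8 g/mol; Z = 1 formula unit per cell.
a³ = Z·M/(N_A·ρ) = 1 × 259.8 / (6.022 × 10²³ × 4.53) = 9.524 × 10^-23 cm³, so a = 4.567 × 10^-8 cm = 0.457 nm.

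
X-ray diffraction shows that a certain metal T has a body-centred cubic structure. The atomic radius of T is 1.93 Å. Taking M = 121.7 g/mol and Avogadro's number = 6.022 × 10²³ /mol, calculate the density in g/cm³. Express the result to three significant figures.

In a BCC lattice, atoms touch along the body diagonal, so √3·a = 4r, giving a = 4.457 Å = 4.457 × 10^-8 cm.
With Z = 2, ρ = Z·M/(N_A·a³) = 2 × 121.7 / (6.022 × 10²³ × 8.855 × 10^-23) = 4.565 g/cm³.

4.56 g/cm³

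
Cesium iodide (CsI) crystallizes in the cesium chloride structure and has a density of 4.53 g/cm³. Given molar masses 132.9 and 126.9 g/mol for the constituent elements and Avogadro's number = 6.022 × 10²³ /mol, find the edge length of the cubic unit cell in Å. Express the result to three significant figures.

M(CsI) = 259.8 g/mol; Z = 1 formula unit per cell.
a³ = Z·M/(N_A·ρ) = 1 × 259.8 / (6.022 × 10²³ × 4.53) = 9.524 × 10^-23 cm³, so a = 4.567 × 10^-8 cm = 4.57 Å.

4.57 Å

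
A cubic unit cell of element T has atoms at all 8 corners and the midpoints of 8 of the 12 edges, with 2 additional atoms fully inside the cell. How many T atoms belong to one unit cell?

Corner atoms are shared by 8 cells (1/8 each), edge atoms by 4 (1/4 each), interior atoms are unshared.
Net atoms = 8 × 1/8 + 8 × 1/4 + 2 = 1 + 2 + 2 = 5.

5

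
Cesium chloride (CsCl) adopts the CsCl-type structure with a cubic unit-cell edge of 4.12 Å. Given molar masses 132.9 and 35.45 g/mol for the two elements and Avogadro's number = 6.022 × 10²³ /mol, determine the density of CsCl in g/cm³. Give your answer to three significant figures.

4.00 g/cm³

The CsCl-type structure contains Z = 1 formula unit per cell; M(CsCl) = 132.9 + 35.45 = 168.35 g/mol.
a³ = (4.120 × 10^-8 cm)³ = 6.993 × 10^-23 cm³.
ρ = 1 × 168.35 / (6.022 × 10²³ × 6.993 × 10^-23) = 3.997 g/cm³.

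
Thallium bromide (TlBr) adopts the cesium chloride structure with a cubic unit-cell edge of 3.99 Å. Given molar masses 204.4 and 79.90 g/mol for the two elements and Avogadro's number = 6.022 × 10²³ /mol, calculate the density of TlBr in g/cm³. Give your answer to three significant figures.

7.43 g/cm³

The cesium chloride structure contains Z = 1 formula unit per cell; M(TlBr) = 204.4 + 79.90 = 284.3 g/mol.
a³ = (3.990 × 10^-8 cm)³ = 6.352 × 10^-23 cm³.
ρ = 1 × 284.3 / (6.022 × 10²³ × 6.352 × 10^-23) = 7.432 g/cm³.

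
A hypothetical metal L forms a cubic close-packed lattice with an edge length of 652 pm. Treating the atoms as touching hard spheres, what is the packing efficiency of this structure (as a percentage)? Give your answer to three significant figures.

74.0%

In an FCC lattice atoms touch along the face diagonal, so √2·a = 4r, so r = 0.3536a = 230.5 pm.
Packing fraction = Z·(4/3)πr³ / a³ = 4 × (4/3)π × (230.5)³ / (652)³ = 0.7405 = 74.0%.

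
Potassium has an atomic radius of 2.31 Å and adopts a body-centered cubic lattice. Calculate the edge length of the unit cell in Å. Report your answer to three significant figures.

In a BCC lattice, atoms touch along the body diagonal, so √3·a = 4r.
a = 4r/√3 = 4 × 2.31 / 1.7321 = 5.33 Å.

5.33 Å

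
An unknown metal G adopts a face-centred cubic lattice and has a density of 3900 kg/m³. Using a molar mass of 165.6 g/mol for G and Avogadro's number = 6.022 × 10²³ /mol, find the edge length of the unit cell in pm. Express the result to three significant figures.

656 pm

With Z = 4 atoms per FCC cell, a³ = Z·M/(N_A·ρ) = 4 × 165.6 / (6.022 × 10²³ × 3.900 g/cm³) = 2.820 × 10^-22 cm³.
a = (2.820 × 10^-22)^(1/3) = 6.558 × 10^-8 cm = 656 pm.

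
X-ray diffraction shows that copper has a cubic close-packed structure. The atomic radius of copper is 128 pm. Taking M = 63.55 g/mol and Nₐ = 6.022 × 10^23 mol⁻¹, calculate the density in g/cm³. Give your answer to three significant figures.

In an FCC lattice, atoms touch along the face diagonal, so √2·a = 4r, giving a = 362.0 pm = 3.620 × 10^-8 cm.
With Z = 4, ρ = Z·M/(N_A·a³) = 4 × 63.55 / (6.022 × 10²³ × 4.745 × 10^-23) = 8.895 g/cm³.

8.90 g/cm³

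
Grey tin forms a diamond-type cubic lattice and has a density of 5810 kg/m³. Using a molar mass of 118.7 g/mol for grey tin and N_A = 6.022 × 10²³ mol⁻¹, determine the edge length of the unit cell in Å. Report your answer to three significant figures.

6.47 Å

With Z = 8 atoms per diamond cubic cell, a³ = Z·M/(N_A·ρ) = 8 × 118.7 / (6.022 × 10²³ × 5.810 g/cm³) = 2.714 × 10^-22 cm³.
a = (2.714 × 10^-22)^(1/3) = 6.475 × 10^-8 cm = 6.47 Å.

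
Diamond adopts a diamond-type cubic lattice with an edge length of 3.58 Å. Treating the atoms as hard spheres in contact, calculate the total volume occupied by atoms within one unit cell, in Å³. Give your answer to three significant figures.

In a diamond cubic lattice nearest neighbors lie along the body diagonal with √3·a = 8r, so r = 0.2165a = 0.7751 Å.
V_atoms = Z × (4/3)πr³ = 8 × (4/3)π × (0.7751)³ = 15.6 Å³.

15.6 Å³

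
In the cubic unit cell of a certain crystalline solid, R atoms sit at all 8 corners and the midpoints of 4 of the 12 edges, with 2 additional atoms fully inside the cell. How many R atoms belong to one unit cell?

4

Corner atoms are shared by 8 cells (1/8 each), edge atoms by 4 (1/4 each), interior atoms are unshared.
Net atoms = 8 × 1/8 + 4 × 1/4 + 2 = 1 + 1 + 2 = 4.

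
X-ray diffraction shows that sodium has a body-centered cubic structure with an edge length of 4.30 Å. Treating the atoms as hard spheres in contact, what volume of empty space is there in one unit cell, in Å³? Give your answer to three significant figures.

25.4 Å³

In a BCC lattice atoms touch along the body diagonal, so √3·a = 4r, so r = 0.4330a = 1.862 Å.
V_cell = a³ = 79.51 Å³; V_atoms = 2 × (4/3)πr³ = 54.08 Å³.
Empty space = 79.51 − 54.08 = 25.4 Å³.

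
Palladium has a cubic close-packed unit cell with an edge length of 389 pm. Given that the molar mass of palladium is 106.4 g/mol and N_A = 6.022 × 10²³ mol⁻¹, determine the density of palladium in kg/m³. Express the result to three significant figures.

An FCC unit cell contains Z = 4 atoms.
Cell volume: a³ = (389 pm)³ = (3.890 × 10^-8 cm)³ = 5.886 × 10^-23 cm³.
ρ = Z·M/(N_A·a³) = 4 × 106.4 / (6.022 × 10²³ × 5.886 × 10^-23) = 12.01 g/cm³ = 12000 kg/m³.

12000 kg/m³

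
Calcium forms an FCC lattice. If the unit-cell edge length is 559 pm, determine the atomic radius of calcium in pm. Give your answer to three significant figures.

198 pm

In an FCC lattice, atoms touch along the face diagonal, so √2·a = 4r.
r = √2·a/4 = 1.4142 × 559 / 4 = 198 pm.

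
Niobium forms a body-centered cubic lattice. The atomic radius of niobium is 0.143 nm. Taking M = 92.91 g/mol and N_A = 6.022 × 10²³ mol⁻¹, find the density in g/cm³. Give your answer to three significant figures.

8.57 g/cm³

In a BCC lattice, atoms touch along the body diagonal, so √3·a = 4r, giving a = 0.3302 nm = 3.302 × 10^-8 cm.
With Z = 2, ρ = Z·M/(N_A·a³) = 2 × 92.91 / (6.022 × 10²³ × 3.602 × 10^-23) = 8.567 g/cm³.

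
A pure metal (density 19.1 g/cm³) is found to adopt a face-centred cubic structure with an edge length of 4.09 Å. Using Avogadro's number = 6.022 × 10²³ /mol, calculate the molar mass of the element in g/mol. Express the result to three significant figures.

197 g/mol

An FCC cell has Z = 4 atoms; a = 4.090 × 10^-8 cm.
M = ρ·N_A·a³/Z = 19.1 × 6.022 × 10²³ × 6.842 × 10^-23 / 4 = 197 g/mol.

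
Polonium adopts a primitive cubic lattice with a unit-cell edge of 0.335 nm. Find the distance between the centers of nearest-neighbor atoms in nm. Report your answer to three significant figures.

0.335 nm

In a simple cubic structure, atoms touch along the cell edge, so a = 2r; the nearest-neighbor distance equals 2r = 1.000·a.
d = 1.000 × 0.335 = 0.335 nm.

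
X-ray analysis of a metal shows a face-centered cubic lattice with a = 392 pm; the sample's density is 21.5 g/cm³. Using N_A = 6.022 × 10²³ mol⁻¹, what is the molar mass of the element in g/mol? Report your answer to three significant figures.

195 g/mol

An FCC cell has Z = 4 atoms; a = 3.920 × 10^-8 cm.
M = ρ·N_A·a³/Z = 21.5 × 6.022 × 10²³ × 6.024 × 10^-23 / 4 = 195 g/mol.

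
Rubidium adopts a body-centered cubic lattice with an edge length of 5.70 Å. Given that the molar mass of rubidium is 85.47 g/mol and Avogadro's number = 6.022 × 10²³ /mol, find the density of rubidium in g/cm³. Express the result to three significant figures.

A BCC unit cell contains Z = 2 atoms.
Cell volume: a³ = (5.70 Å)³ = (5.700 × 10^-8 cm)³ = 1.852 × 10^-22 cm³.
ρ = Z·M/(N_A·a³) = 2 × 85.47 / (6.022 × 10²³ × 1.852 × 10^-22) = 1.533 g/cm³.

1.53 g/cm³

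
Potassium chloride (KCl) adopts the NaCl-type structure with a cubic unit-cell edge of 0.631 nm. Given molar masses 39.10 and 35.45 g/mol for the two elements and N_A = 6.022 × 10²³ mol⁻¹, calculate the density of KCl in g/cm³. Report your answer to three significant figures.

The NaCl-type structure contains Z = 4 formula units per cell; M(KCl) = 39.10 + 35.45 = 74.55 g/mol.
a³ = (6.310 × 10^-8 cm)³ = 2.512 × 10^-22 cm³.
ρ = 4 × 74.55 / (6.022 × 10²³ × 2.512 × 10^-22) = 1.971 g/cm³.

1.97 g/cm³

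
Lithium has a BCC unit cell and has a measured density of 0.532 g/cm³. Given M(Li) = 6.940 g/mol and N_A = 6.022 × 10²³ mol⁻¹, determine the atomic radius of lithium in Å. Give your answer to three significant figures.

1.52 Å

For a BCC cell (Z = 2), a³ = Z·M/(N_A·ρ) = 2 × 6.940 / (6.022 × 10²³ × 0.5320) = 4.332 × 10^-23 cm³, so a = 3.512 × 10^-8 cm = 3.512 Å.
Atoms touch along the body diagonal, so √3·a = 4r, so r = 0.4330 × a = 1.52 Å.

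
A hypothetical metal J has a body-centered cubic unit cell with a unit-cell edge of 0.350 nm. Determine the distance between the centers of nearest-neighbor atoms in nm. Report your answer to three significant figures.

In a BCC structure, atoms touch along the body diagonal, so √3·a = 4r; the nearest-neighbor distance equals 2r = 0.8660·a.
d = 0.8660 × 0.350 = 0.303 nm.

0.303 nm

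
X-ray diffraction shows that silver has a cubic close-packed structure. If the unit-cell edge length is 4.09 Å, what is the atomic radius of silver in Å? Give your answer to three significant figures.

In an FCC lattice, atoms touch along the face diagonal, so √2·a = 4r.
r = √2·a/4 = 1.4142 × 4.09 / 4 = 1.45 Å.

1.45 Å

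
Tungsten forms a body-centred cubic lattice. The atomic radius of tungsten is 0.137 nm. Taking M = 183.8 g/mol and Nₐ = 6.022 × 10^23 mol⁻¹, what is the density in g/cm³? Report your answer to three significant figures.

19.3 g/cm³

In a BCC lattice, atoms touch along the body diagonal, so √3·a = 4r, giving a = 0.3164 nm = 3.164 × 10^-8 cm.
With Z = 2, ρ = Z·M/(N_A·a³) = 2 × 183.8 / (6.022 × 10²³ × 3.167 × 10^-23) = 19.27 g/cm³.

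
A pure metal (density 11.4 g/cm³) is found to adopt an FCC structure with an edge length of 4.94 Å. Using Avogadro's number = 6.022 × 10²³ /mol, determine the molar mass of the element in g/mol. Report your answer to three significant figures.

207 g/mol

An FCC cell has Z = 4 atoms; a = 4.940 × 10^-8 cm.
M = ρ·N_A·a³/Z = 11.4 × 6.022 × 10²³ × 1.206 × 10^-22 / 4 = 207 g/mol.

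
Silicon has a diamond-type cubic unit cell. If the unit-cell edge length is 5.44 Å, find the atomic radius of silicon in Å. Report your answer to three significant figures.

In a diamond cubic lattice, nearest neighbors lie along the body diagonal with √3·a = 8r.
r = √3·a/8 = 1.7321 × 5.44 / 8 = 1.18 Å.

1.18 Å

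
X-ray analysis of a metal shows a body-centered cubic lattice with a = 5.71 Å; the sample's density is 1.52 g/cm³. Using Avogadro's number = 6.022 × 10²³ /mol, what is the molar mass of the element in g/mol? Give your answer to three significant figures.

85.2 g/mol

A BCC cell has Z = 2 atoms; a = 5.710 × 10^-8 cm.
M = ρ·N_A·a³/Z = 1.52 × 6.022 × 10²³ × 1.862 × 10^-22 / 2 = 85.2 g/mol.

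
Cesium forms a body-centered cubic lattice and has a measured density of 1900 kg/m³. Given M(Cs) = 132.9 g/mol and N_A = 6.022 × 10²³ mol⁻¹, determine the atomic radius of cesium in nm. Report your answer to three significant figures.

0.266 nm

For a BCC cell (Z = 2), a³ = Z·M/(N_A·ρ) = 2 × 132.9 / (6.022 × 10²³ × 1.900) = 2.323 × 10^-22 cm³, so a = 6.147 × 10^-8 cm = 0.6147 nm.
Atoms touch along the body diagonal, so √3·a = 4r, so r = 0.4330 × a = 0.266 nm.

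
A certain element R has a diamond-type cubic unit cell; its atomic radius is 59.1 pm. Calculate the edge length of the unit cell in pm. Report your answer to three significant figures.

In a diamond cubic lattice, nearest neighbors lie along the body diagonal with √3·a = 8r.
a = 8r/√3 = 8 × 59.1 / 1.7321 = 273 pm.

273 pm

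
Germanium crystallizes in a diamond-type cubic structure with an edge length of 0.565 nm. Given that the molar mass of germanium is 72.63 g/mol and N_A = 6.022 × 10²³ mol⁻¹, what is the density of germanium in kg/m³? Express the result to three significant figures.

A diamond cubic unit cell contains Z = 8 atoms.
Cell volume: a³ = (0.565 nm)³ = (5.650 × 10^-8 cm)³ = 1.804 × 10^-22 cm³.
ρ = Z·M/(N_A·a³) = 8 × 72.63 / (6.022 × 10²³ × 1.804 × 10^-22) = 5.350 g/cm³ = 5350 kg/m³.

5350 kg/m³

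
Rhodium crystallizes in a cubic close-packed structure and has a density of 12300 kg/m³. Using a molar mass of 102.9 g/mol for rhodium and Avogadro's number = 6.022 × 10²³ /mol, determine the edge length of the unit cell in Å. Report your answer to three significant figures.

3.82 Å

With Z = 4 atoms per FCC cell, a³ = Z·M/(N_A·ρ) = 4 × 102.9 / (6.022 × 10²³ × 12.30 g/cm³) = 5.557 × 10^-23 cm³.
a = (5.557 × 10^-23)^(1/3) = 3.816 × 10^-8 cm = 3.82 Å.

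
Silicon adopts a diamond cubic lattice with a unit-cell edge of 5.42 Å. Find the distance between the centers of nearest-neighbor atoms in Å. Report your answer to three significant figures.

In a diamond cubic structure, nearest neighbors lie along the body diagonal with √3·a = 8r; the nearest-neighbor distance equals 2r = 0.4330·a.
d = 0.4330 × 5.42 = 2.35 Å.

2.35 Å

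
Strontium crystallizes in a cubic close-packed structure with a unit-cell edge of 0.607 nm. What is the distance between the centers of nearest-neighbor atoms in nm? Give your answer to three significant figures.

0.429 nm

In an FCC structure, atoms touch along the face diagonal, so √2·a = 4r; the nearest-neighbor distance equals 2r = 0.7071·a.
d = 0.7071 × 0.607 = 0.429 nm.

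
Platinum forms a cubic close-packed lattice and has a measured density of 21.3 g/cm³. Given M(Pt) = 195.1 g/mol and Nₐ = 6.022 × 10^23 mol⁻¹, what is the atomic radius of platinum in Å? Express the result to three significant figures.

For an FCC cell (Z = 4), a³ = Z·M/(N_A·ρ) = 4 × 195.1 / (6.022 × 10²³ × 21.30) = 6.084 × 10^-23 cm³, so a = 3.933 × 10^-8 cm = 3.933 Å.
Atoms touch along the face diagonal, so √2·a = 4r, so r = 0.3536 × a = 1.39 Å.

1.39 Å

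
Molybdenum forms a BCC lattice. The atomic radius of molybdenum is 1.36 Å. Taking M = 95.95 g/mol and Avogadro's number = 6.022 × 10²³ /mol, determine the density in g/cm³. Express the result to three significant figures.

In a BCC lattice, atoms touch along the body diagonal, so √3·a = 4r, giving a = 3.141 Å = 3.141 × 10^-8 cm.
With Z = 2, ρ = Z·M/(N_A·a³) = 2 × 95.95 / (6.022 × 10²³ × 3.098 × 10^-23) = 10.29 g/cm³.

10.3 g/cm³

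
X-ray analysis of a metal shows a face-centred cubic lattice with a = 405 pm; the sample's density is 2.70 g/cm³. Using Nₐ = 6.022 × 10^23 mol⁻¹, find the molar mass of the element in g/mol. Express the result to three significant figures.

An FCC cell has Z = 4 atoms; a = 4.050 × 10^-8 cm.
M = ρ·N_A·a³/Z = 2.70 × 6.022 × 10²³ × 6.643 × 10^-23 / 4 = 27.0 g/mol.

27.0 g/mol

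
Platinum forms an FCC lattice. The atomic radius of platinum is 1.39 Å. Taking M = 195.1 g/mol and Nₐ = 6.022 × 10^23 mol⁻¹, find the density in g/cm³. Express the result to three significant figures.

21.3 g/cm³

In an FCC lattice, atoms touch along the face diagonal, so √2·a = 4r, giving a = 3.932 Å = 3.932 × 10^-8 cm.
With Z = 4, ρ = Z·M/(N_A·a³) = 4 × 195.1 / (6.022 × 10²³ × 6.077 × 10^-23) = 21.33 g/cm³.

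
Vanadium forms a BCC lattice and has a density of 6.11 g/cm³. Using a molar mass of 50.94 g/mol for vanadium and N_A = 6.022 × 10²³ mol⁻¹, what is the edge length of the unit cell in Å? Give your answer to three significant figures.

3.03 Å

With Z = 2 atoms per BCC cell, a³ = Z·M/(N_A·ρ) = 2 × 50.94 / (6.022 × 10²³ × 6.110 g/cm³) = 2.769 × 10^-23 cm³.
a = (2.769 × 10^-23)^(1/3) = 3.025 × 10^-8 cm = 3.03 Å.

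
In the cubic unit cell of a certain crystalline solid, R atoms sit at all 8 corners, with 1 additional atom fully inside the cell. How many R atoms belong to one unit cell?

Corner atoms are shared by 8 cells (1/8 each), interior atoms are unshared.
Net atoms = 8 × 1/8 + 1 = 1 + 1 = 2.

2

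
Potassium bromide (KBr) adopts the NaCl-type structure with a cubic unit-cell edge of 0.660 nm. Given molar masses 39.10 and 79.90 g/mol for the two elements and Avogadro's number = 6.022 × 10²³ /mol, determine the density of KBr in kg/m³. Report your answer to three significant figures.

The NaCl-type structure contains Z = 4 formula units per cell; M(KBr) = 39.10 + 79.90 = 119.0 g/mol.
a³ = (6.600 × 10^-8 cm)³ = 2.875 × 10^-22 cm³.
ρ = 4 × 119.0 / (6.022 × 10²³ × 2.875 × 10^-22) = 2.749 g/cm³ = 2750 kg/m³.

2750 kg/m³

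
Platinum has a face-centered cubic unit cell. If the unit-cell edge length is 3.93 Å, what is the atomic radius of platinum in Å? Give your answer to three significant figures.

In an FCC lattice, atoms touch along the face diagonal, so √2·a = 4r.
r = √2·a/4 = 1.4142 × 3.93 / 4 = 1.39 Å.

1.39 Å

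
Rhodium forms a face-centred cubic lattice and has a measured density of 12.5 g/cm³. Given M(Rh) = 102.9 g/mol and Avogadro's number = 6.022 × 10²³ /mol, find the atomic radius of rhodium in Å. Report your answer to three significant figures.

1.34 Å

For an FCC cell (Z = 4), a³ = Z·M/(N_A·ρ) = 4 × 102.9 / (6.022 × 10²³ × 12.50) = 5.468 × 10^-23 cm³, so a = 3.796 × 10^-8 cm = 3.796 Å.
Atoms touch along the face diagonal, so √2·a = 4r, so r = 0.3536 × a = 1.34 Å.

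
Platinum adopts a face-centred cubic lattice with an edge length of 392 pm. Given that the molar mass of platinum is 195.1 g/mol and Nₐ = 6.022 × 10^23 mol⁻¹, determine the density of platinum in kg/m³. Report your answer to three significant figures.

21500 kg/m³

An FCC unit cell contains Z = 4 atoms.
Cell volume: a³ = (392 pm)³ = (3.920 × 10^-8 cm)³ = 6.024 × 10^-23 cm³.
ρ = Z·M/(N_A·a³) = 4 × 195.1 / (6.022 × 10²³ × 6.024 × 10^-23) = 21.51 g/cm³ = 21500 kg/m³.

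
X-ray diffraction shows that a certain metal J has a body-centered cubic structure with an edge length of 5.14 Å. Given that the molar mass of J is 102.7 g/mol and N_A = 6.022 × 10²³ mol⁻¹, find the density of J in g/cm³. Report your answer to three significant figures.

2.51 g/cm³

A BCC unit cell contains Z = 2 atoms.
Cell volume: a³ = (5.14 Å)³ = (5.140 × 10^-8 cm)³ = 1.358 × 10^-22 cm³.
ρ = Z·M/(N_A·a³) = 2 × 102.7 / (6.022 × 10²³ × 1.358 × 10^-22) = 2.512 g/cm³.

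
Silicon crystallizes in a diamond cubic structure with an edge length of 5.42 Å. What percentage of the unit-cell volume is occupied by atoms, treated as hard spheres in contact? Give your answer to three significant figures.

In a diamond cubic lattice nearest neighbors lie along the body diagonal with √3·a = 8r, so r = 0.2165a = 1.173 Å.
Packing fraction = Z·(4/3)πr³ / a³ = 8 × (4/3)π × (1.173)³ / (5.42)³ = 0.3401 = 34.0%.

34.0%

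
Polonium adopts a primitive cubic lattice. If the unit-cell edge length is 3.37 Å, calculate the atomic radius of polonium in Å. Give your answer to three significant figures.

In a simple cubic lattice, atoms touch along the cell edge, so a = 2r.
r = a/2 = 3.37/2 = 1.69 Å.

1.69 Å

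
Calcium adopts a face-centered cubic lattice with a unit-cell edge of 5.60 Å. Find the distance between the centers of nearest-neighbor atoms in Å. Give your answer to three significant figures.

In an FCC structure, atoms touch along the face diagonal, so √2·a = 4r; the nearest-neighbor distance equals 2r = 0.7071·a.
d = 0.7071 × 5.60 = 3.96 Å.

3.96 Å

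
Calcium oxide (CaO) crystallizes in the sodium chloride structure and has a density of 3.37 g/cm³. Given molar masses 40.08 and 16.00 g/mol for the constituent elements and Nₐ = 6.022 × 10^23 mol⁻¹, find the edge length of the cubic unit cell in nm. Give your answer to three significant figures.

0.480 nm

M(CaO) = 56.08 g/mol; Z = 4 formula units per cell.
a³ = Z·M/(N_A·ρ) = 4 × 56.08 / (6.022 × 10²³ × 3.37) = 1.105 × 10^-22 cm³, so a = 4.799 × 10^-8 cm = 0.480 nm.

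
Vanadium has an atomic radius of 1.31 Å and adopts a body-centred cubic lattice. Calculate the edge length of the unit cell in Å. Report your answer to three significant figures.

In a BCC lattice, atoms touch along the body diagonal, so √3·a = 4r.
a = 4r/√3 = 4 × 1.31 / 1.7321 = 3.03 Å.

3.03 Å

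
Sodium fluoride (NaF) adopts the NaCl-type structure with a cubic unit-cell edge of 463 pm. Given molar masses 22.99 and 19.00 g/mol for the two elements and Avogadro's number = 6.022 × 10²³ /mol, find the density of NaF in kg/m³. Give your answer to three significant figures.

2810 kg/m³

The NaCl-type structure contains Z = 4 formula units per cell; M(NaF) = 22.99 + 19.00 = 41.99 g/mol.
a³ = (4.630 × 10^-8 cm)³ = 9.925 × 10^-23 cm³.
ρ = 4 × 41.99 / (6.022 × 10²³ × 9.925 × 10^-23) = 2.810 g/cm³ = 2810 kg/m³.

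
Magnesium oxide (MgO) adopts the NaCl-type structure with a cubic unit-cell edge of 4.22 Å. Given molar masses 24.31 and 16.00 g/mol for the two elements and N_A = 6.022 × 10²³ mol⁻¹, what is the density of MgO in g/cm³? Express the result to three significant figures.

3.56 g/cm³

The NaCl-type structure contains Z = 4 formula units per cell; M(MgO) = 24.31 + 16.00 = 40.31 g/mol.
a³ = (4.220 × 10^-8 cm)³ = 7.515 × 10^-23 cm³.
ρ = 4 × 40.31 / (6.022 × 10²³ × 7.515 × 10^-23) = 3.563 g/cm³.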